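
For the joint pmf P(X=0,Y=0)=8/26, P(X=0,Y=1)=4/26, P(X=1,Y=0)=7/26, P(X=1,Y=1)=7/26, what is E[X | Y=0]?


P(Y=0) = 15/26
E[X|Y=0] = (0*8 + 1*7)/15 = 7/15

7/15


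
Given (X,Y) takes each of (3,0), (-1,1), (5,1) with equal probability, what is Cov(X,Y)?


E[X]=7/3, E[Y]=2/3, E[XY]=4/3
Cov(X,Y) = E[XY] - E[X]E[Y] = 4/3 - 7/3*2/3 = -2/9

-2/9


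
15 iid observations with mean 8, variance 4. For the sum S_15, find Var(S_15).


By independence, Var(S_n) = n*Var(X_1) = 15*4 = 60

60


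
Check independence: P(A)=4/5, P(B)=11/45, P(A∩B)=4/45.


P(A)*P(B) = 4/5*11/45 = 44/225
P(A∩B) = 4/45 != 44/225, so not independent

No, A and B are not independent


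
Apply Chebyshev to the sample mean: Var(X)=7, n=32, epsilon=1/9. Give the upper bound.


Var(Xbar) = Var(X)/n = 7/32
Chebyshev: P(|Xbar-mu| >= 1/9) <= Var(Xbar)/(1/9)^2 = (7/32)/(1/81) = 567/32
Bound exceeds 1, so trivial bound: 1

1


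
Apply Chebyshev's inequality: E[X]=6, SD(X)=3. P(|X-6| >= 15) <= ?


k = 15/3 = 5
Chebyshev: P(|X-mu| >= k*sigma) <= 1/k^2 = 1/5^2 = 1/25

1/25


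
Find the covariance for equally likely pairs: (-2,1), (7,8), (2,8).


E[X]=7/3, E[Y]=17/3, E[XY]=70/3
Cov(X,Y) = E[XY] - E[X]E[Y] = 70/3 - 7/3*17/3 = 91/9

91/9


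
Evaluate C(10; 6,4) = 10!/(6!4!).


10! = 3628800
Denominator: 6!=720 * 4!=24
Coefficient = 3628800 / 17280 = 210

210


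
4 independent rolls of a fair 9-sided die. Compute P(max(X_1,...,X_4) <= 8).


P(max <= 8) = P(all X_i <= 8) = (P(X_1 <= 8))^4
= (8/9)^4 = 4096/6561

4096/6561


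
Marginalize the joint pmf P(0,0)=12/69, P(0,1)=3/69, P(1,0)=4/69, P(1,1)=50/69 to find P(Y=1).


P(Y=1) = P(0,1)+P(1,1) = 3/69 + 50/69 = 53/69

53/69


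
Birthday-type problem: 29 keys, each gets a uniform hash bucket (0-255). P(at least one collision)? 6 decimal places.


P(all different) = prod((256-i)/256 for i=0..28) = 0.192376
P(at least one match) = 1 - 0.192376 = 0.807624

0.807624


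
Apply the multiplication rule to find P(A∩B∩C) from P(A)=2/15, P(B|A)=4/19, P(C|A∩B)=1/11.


P(A∩B∩C) = P(A) * P(B|A) * P(C|A∩B)
= 2/15 * 4/19 * 1/11
= 8/285 * 1/11 = 8/3135

8/3135


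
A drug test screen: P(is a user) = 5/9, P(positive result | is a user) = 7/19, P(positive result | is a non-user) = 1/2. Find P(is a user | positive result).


P(A) = P(A|B)P(B) + P(A|B')P(B') = 7/19*5/9 + 1/2*4/9 = 73/171
P(B|A) = P(A|B)P(B)/P(A) = (35/171)/(73/171) = 35/73

35/73


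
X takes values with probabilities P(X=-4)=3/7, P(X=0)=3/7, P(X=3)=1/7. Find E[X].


E[X] = sum(x * P(x))
= -4*3/7 + 0*3/7 + 3*1/7
= -9/7

-9/7


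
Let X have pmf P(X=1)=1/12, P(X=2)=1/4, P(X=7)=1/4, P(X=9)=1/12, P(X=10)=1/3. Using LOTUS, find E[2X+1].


E[2X+1] = sum(g(x)*P(x))
= 3*1/12 + 5*1/4 + 15*1/4 + 19*1/12 + 21*1/3
= 83/6

83/6


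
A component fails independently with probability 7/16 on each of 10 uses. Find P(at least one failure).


P(at least one) = 1 - P(none)
P(none) = (1 - 7/16)^10 = (9/16)^10 = 3486784401/1099511627776
P(at least one) = 1 - 3486784401/1099511627776 = 1096024843375/1099511627776

1096024843375/1099511627776


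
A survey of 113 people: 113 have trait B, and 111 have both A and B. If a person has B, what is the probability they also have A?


P(A|B) = P(A∩B)/P(B) = (111/113)/(113/113) = 111/113

111/113


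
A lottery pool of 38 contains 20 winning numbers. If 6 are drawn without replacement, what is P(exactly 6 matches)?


P(X=6) = C(20,6)*C(18,0) / C(38,6)
= 38760*1 / 2760681
= 38760/2760681 = 40/2849

40/2849


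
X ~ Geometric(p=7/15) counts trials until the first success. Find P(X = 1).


P(X=1) = (1-p)^0 * p = (8/15)^0 * 7/15
= 1 * 7/15 = 7/15

7/15


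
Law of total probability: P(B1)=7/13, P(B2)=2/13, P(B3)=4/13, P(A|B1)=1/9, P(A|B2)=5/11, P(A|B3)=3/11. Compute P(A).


P(A) = P(A|B1)P(B1) + P(A|B2)P(B2) + P(A|B3)P(B3)
= 1/9*7/13 + 5/11*2/13 + 3/11*4/13
= 7/117 + 10/143 + 12/143 = 25/117

25/117


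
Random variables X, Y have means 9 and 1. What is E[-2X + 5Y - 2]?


E[-2X + 5Y - 2] = -2*E[X] + 5*E[Y] - 2
= (-2)*(9) + (5)*(1) + (-2)
= -18 + 5 - 2 = -15

-15


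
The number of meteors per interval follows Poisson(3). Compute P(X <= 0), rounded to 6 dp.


P(X<=0) = e^(-3)*3^0/0!
≈ 0.0497870684
≈ 0.049787

0.049787


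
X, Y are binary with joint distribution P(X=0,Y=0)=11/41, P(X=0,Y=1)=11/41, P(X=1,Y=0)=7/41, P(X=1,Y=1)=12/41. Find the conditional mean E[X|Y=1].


P(Y=1) = 23/41
E[X|Y=1] = (0*11 + 1*12)/23 = 12/23

12/23


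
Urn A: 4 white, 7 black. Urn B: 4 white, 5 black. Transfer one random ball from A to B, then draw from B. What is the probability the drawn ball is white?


P(transfer white) = 4/11; P(transfer black) = 7/11
If white transferred: Urn II has 5 white of 10, so P(white|white moved) = 1/2
If black transferred: Urn II has 4 white of 10, so P(white|black moved) = 2/5
By total probability: P(white) = 4/11*1/2 + 7/11*2/5 = 24/55

24/55


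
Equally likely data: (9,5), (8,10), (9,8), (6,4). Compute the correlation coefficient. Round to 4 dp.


Cov(X,Y) = 1.2500, Var(X) = 1.5000, Var(Y) = 5.6875
rho = Cov/(sqrt(VarX)*sqrt(VarY)) = 0.4280

0.4280


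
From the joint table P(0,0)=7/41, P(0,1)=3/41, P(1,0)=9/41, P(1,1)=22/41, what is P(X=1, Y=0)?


Read from table: P(X=1, Y=0) = 9/41

9/41


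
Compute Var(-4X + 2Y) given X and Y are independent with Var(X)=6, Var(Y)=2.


Independence => Cov(X,Y)=0
Var(-4X + 2Y) = (-4)^2*Var(X) + 2^2*Var(Y)
= 16*6 + 4*2 = 104

104


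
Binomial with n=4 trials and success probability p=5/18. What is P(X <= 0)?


P(X<=0) = P(X=0)
= 28561/104976
= 28561/104976

28561/104976


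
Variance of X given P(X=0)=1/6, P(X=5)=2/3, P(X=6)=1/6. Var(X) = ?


E[X] = 13/3, E[X^2] = 68/3
Var(X) = E[X^2] - (E[X])^2 = 68/3 - (13/3)^2 = 35/9

35/9


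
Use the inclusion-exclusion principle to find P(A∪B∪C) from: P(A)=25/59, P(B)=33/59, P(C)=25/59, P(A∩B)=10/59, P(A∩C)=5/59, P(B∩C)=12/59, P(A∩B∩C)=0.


P(A∪B∪C) = P(A)+P(B)+P(C) - P(AB)-P(AC)-P(BC) + P(ABC)
= 25/59+33/59+25/59 - 10/59-5/59-12/59 + 0
= 56/59

56/59


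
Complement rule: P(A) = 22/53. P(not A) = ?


P(A') = 1 - P(A) = 1 - 22/53 = 31/53

31/53


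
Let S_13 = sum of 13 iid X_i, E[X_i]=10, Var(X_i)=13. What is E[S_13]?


E[S_n] = n*E[X_1] = 13*10 = 130

130


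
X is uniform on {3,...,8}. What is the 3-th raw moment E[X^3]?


E[X^3] = (1/6) * sum(x^3 for x=3..8)
= 1287/6 = 429/2

429/2


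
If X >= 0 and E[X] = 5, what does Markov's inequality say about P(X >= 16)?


Markov: P(X >= a) <= E[X]/a
P(X >= 16) <= 5/16

5/16


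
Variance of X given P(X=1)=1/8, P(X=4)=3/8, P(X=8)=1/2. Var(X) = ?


E[X] = 45/8, E[X^2] = 305/8
Var(X) = E[X^2] - (E[X])^2 = 305/8 - (45/8)^2 = 415/64

415/64


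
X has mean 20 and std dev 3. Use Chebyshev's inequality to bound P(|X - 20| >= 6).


k = 6/3 = 2
Chebyshev: P(|X-mu| >= k*sigma) <= 1/k^2 = 1/2^2 = 1/4

1/4


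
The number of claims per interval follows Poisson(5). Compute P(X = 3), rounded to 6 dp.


P(X=3) = e^(-5) * 5^3 / 3!
≈ 0.006737946999 * 125 / 6
≈ 0.140374

0.140374


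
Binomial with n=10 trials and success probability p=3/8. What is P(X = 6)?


P(X=6) = C(10,6) * p^6 * (1-p)^4
= 210 * 729/262144 * 625/4096
= 47840625/536870912

47840625/536870912


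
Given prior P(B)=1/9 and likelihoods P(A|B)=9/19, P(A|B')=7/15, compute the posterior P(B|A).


P(A) = P(A|B)P(B) + P(A|B')P(B') = 9/19*1/9 + 7/15*8/9 = 1199/2565
P(B|A) = P(A|B)P(B)/P(A) = (1/19)/(1199/2565) = 135/1199

135/1199


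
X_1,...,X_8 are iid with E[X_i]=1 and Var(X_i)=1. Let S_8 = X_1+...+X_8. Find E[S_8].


E[S_n] = n*E[X_1] = 8*1 = 8

8


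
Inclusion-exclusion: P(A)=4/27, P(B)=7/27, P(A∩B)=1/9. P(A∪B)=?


P(A∪B) = P(A) + P(B) - P(A∩B)
= 4/27 + 7/27 - 1/9 = 8/27

8/27


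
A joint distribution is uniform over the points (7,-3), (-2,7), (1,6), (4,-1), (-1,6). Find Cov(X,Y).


E[X]=9/5, E[Y]=3, E[XY]=-39/5
Cov(X,Y) = E[XY] - E[X]E[Y] = -39/5 - 9/5*3 = -66/5

-66/5


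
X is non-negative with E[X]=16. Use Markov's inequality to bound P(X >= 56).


Markov: P(X >= a) <= E[X]/a
P(X >= 56) <= 16/56 = 2/7

2/7


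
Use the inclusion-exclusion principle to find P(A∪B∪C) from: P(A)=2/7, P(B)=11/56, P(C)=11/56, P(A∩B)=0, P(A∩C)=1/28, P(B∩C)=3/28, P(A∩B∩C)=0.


P(A∪B∪C) = P(A)+P(B)+P(C) - P(AB)-P(AC)-P(BC) + P(ABC)
= 2/7+11/56+11/56 - 0-1/28-3/28 + 0
= 15/28

15/28


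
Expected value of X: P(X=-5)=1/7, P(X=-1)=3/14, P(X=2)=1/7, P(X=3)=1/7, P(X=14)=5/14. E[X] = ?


E[X] = sum(x * P(x))
= -5*1/7 - 1*3/14 + 2*1/7 + 3*1/7 + 14*5/14
= 67/14

67/14


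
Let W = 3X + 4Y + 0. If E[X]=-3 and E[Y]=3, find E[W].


E[3X + 4Y + 0] = 3*E[X] + 4*E[Y] + 0
= (3)*(-3) + (4)*(3) + (0)
= -9 + 12 + 0 = 3

3


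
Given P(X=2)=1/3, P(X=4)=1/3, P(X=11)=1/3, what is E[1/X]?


E[1/X] = sum(g(x)*P(x))
= 1/2*1/3 + 1/4*1/3 + 1/11*1/3
= 37/132

37/132


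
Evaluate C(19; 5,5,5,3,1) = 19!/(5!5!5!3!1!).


19! = 121645100408832000
Denominator: 5!=120 * 5!=120 * 5!=120 * 3!=6 * 1!=1
Coefficient = 121645100408832000 / 10368000 = 11732745024

11732745024


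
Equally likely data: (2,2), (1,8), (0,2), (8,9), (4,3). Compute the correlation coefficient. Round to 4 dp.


Cov(X,Y) = 4.8000, Var(X) = 8.0000, Var(Y) = 9.3600
rho = Cov/(sqrt(VarX)*sqrt(VarY)) = 0.5547

0.5547


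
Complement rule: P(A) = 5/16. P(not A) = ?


P(A') = 1 - P(A) = 1 - 5/16 = 11/16

11/16


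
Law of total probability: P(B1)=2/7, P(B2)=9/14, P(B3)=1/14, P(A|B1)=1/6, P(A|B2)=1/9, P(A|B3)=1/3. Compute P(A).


P(A) = P(A|B1)P(B1) + P(A|B2)P(B2) + P(A|B3)P(B3)
= 1/6*2/7 + 1/9*9/14 + 1/3*1/14
= 1/21 + 1/14 + 1/42 = 1/7

1/7


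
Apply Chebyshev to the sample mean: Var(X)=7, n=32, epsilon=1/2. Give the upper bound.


Var(Xbar) = Var(X)/n = 7/32
Chebyshev: P(|Xbar-mu| >= 1/2) <= Var(Xbar)/(1/2)^2 = (7/32)/(1/4) = 7/8

7/8


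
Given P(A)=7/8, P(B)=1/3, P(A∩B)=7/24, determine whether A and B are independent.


P(A)*P(B) = 7/8*1/3 = 7/24
P(A∩B) = 7/24, which equals P(A)P(B), so independent

Yes, A and B are independent


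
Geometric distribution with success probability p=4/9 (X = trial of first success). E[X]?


For geometric (trials until first success), E[X] = 1/p = 1/(4/9) = 9/4

9/4


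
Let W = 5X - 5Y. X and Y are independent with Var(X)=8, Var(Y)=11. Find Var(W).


Independence => Cov(X,Y)=0
Var(5X - 5Y) = 5^2*Var(X) + (-5)^2*Var(Y)
= 25*8 + 25*11 = 475

475


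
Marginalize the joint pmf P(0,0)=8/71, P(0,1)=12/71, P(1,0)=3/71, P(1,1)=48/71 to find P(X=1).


P(X=1) = P(1,0)+P(1,1) = 3/71 + 48/71 = 51/71

51/71


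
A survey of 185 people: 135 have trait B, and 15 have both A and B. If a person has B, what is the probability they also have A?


P(A|B) = P(A∩B)/P(B) = (15/185)/(135/185) = 15/135 = 1/9

1/9


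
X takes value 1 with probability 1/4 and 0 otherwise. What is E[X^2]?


For Bernoulli: X in {0,1}
E[X^2] = 0^2*(1-1/4) + 1^2*1/4 = 1/4

1/4


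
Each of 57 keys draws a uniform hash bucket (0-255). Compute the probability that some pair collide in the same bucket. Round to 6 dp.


P(all different) = prod((256-i)/256 for i=0..56) = 0.001169
P(at least one match) = 1 - 0.001169 = 0.998831

0.998831


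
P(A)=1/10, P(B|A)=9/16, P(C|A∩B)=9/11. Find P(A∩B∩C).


P(A∩B∩C) = P(A) * P(B|A) * P(C|A∩B)
= 1/10 * 9/16 * 9/11
= 9/160 * 9/11 = 81/1760

81/1760


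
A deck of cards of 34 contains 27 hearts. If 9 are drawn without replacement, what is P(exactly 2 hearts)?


P(X=2) = C(27,2)*C(7,7) / C(34,9)
= 351*1 / 52451256
= 351/52451256 = 9/1344904

9/1344904


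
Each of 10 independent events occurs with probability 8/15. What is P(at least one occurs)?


P(at least one) = 1 - P(none)
P(none) = (1 - 8/15)^10 = (7/15)^10 = 282475249/576650390625
P(at least one) = 1 - 282475249/576650390625 = 576367915376/576650390625

576367915376/576650390625


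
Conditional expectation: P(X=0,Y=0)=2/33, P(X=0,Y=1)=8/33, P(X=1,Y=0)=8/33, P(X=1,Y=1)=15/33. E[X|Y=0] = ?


P(Y=0) = 10/33
E[X|Y=0] = (0*2 + 1*8)/10 = 8/10 = 4/5

4/5


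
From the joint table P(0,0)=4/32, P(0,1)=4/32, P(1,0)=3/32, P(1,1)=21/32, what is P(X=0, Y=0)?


Read from table: P(X=0, Y=0) = 4/32 = 1/8

1/8


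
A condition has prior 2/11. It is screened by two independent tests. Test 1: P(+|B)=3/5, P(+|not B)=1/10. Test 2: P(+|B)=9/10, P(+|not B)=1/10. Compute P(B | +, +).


After test 1: P(+) = 3/5*2/11 + 1/10*9/11 = 21/110
P(B|+) = (6/55)/(21/110) = 4/7
After test 2 (use post1 as new prior): P(+) = 9/10*4/7 + 1/10*3/7 = 39/70
P(B|+,+) = (18/35)/(39/70) = 12/13

12/13


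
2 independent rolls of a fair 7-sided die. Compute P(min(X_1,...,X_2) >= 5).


P(min >= 5) = P(all X_i >= 5) = (P(X_1 >= 5))^2
= (3/7)^2 = 9/49

9/49


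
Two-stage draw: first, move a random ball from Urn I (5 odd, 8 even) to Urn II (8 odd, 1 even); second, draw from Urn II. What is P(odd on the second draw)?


P(transfer odd) = 5/13; P(transfer even) = 8/13
If odd transferred: Urn II has 9 odd of 10, so P(odd|odd moved) = 9/10
If even transferred: Urn II has 8 odd of 10, so P(odd|even moved) = 4/5
By total probability: P(odd) = 5/13*9/10 + 8/13*4/5 = 109/130

109/130


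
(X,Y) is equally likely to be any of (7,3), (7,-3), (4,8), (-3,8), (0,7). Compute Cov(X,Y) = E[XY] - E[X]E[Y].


E[X]=3, E[Y]=23/5, E[XY]=8/5
Cov(X,Y) = E[XY] - E[X]E[Y] = 8/5 - 3*23/5 = -61/5

-61/5


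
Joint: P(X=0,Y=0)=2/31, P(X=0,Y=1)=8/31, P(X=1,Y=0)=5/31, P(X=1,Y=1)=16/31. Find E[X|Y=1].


P(Y=1) = 24/31
E[X|Y=1] = (0*8 + 1*16)/24 = 16/24 = 2/3

2/3


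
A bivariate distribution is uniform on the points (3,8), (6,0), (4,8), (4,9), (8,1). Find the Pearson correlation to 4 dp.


Cov(X,Y) = -6.0000, Var(X) = 3.2000, Var(Y) = 14.9600
rho = Cov/(sqrt(VarX)*sqrt(VarY)) = -0.8672

-0.8672


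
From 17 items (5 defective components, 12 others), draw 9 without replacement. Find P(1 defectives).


P(X=1) = C(5,1)*C(12,8) / C(17,9)
= 5*495 / 24310
= 2475/24310 = 45/442

45/442


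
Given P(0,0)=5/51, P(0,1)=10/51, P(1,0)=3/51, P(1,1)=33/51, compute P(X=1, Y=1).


Read from table: P(X=1, Y=1) = 33/51 = 11/17

11/17


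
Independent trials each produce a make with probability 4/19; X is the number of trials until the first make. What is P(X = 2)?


P(X=2) = (1-p)^1 * p = (15/19)^1 * 4/19
= 15/19 * 4/19 = 60/361

60/361


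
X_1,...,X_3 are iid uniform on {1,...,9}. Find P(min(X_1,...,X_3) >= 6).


P(min >= 6) = P(all X_i >= 6) = (P(X_1 >= 6))^3
= (4/9)^3 = 64/729

64/729


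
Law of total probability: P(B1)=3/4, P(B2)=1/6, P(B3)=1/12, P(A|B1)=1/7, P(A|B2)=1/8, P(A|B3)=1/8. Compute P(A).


P(A) = P(A|B1)P(B1) + P(A|B2)P(B2) + P(A|B3)P(B3)
= 1/7*3/4 + 1/8*1/6 + 1/8*1/12
= 3/28 + 1/48 + 1/96 = 31/224

31/224


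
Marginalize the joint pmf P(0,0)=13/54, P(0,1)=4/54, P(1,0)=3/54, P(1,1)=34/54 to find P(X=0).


P(X=0) = P(0,0)+P(0,1) = 13/54 + 4/54 = 17/54

17/54


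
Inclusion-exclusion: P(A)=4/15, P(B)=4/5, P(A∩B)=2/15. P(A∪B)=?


P(A∪B) = P(A) + P(B) - P(A∩B)
= 4/15 + 4/5 - 2/15 = 14/15

14/15


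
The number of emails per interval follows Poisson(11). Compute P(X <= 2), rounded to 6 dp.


P(X<=2) = e^(-11)*11^0/0! + e^(-11)*11^1/1! + e^(-11)*11^2/2!
≈ 0.0000167017 + 0.0001837187 + 0.0010104529
= 0.0012108733
≈ 0.001211

0.001211


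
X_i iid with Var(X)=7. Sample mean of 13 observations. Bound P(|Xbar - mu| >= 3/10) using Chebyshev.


Var(Xbar) = Var(X)/n = 7/13
Chebyshev: P(|Xbar-mu| >= 3/10) <= Var(Xbar)/(3/10)^2 = (7/13)/(9/100) = 700/117
Bound exceeds 1, so trivial bound: 1

1


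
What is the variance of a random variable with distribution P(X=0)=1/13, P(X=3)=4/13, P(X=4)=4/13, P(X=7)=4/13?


E[X] = 56/13, E[X^2] = 296/13
Var(X) = E[X^2] - (E[X])^2 = 296/13 - (56/13)^2 = 712/169

712/169


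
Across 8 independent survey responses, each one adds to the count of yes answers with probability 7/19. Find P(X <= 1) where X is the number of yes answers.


P(X<=1) = P(X=0) + P(X=1)
= 429981696/16983563041 + 2006581248/16983563041
= 2436562944/16983563041

2436562944/16983563041


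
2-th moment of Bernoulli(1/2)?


For Bernoulli: X in {0,1}
E[X^2] = 0^2*(1-1/2) + 1^2*1/2 = 1/2

1/2


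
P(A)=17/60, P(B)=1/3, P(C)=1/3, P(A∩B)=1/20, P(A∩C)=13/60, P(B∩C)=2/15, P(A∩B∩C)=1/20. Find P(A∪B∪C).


P(A∪B∪C) = P(A)+P(B)+P(C) - P(AB)-P(AC)-P(BC) + P(ABC)
= 17/60+1/3+1/3 - 1/20-13/60-2/15 + 1/20
= 3/5

3/5


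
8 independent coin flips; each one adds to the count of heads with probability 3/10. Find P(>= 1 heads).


P(at least one) = 1 - P(none)
P(none) = (1 - 3/10)^8 = (7/10)^8 = 5764801/100000000
P(at least one) = 1 - 5764801/100000000 = 94235199/100000000

94235199/100000000


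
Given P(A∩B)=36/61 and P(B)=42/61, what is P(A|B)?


P(A|B) = P(A∩B)/P(B) = (36/61)/(42/61) = 36/42 = 6/7

6/7


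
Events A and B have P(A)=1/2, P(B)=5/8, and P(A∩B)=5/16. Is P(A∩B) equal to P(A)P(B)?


P(A)*P(B) = 1/2*5/8 = 5/16
P(A∩B) = 5/16, which equals P(A)P(B), so independent

Yes, A and B are independent


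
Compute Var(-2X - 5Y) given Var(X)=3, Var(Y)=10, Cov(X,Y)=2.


Var(-2X - 5Y) = (-2)^2*Var(X) + (-5)^2*Var(Y) + 2*(-2)*(-5)*Cov(X,Y)
= 4*3 + 25*10 + 20*2
= 12 + 250 + 40 = 302

302


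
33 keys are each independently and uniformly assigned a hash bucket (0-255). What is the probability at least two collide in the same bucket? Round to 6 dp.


P(all different) = prod((256-i)/256 for i=0..32) = 0.115813
P(at least one match) = 1 - 0.115813 = 0.884187

0.884187


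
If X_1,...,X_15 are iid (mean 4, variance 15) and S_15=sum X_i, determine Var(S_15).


By independence, Var(S_n) = n*Var(X_1) = 15*15 = 225

225


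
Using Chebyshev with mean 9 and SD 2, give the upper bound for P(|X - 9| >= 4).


k = 4/2 = 2
Chebyshev: P(|X-mu| >= k*sigma) <= 1/k^2 = 1/2^2 = 1/4

1/4


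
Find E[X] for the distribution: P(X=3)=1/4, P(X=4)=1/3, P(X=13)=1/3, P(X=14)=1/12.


E[X] = sum(x * P(x))
= 3*1/4 + 4*1/3 + 13*1/3 + 14*1/12
= 91/12

91/12


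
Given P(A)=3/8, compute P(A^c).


P(A') = 1 - P(A) = 1 - 3/8 = 5/8

5/8


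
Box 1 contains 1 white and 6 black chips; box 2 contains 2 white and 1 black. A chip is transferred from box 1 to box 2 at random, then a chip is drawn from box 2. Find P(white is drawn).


P(transfer white) = 1/7; P(transfer black) = 6/7
If white transferred: Urn II has 3 white of 4, so P(white|white moved) = 3/4
If black transferred: Urn II has 2 white of 4, so P(white|black moved) = 1/2
By total probability: P(white) = 1/7*3/4 + 6/7*1/2 = 15/28

15/28


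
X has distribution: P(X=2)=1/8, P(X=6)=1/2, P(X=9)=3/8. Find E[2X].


E[2X] = sum(g(x)*P(x))
= 4*1/8 + 12*1/2 + 18*3/8
= 53/4

53/4


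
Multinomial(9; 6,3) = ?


9! = 362880
Denominator: 6!=720 * 3!=6
Coefficient = 362880 / 4320 = 84

84


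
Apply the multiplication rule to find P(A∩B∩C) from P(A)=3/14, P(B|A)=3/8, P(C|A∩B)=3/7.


P(A∩B∩C) = P(A) * P(B|A) * P(C|A∩B)
= 3/14 * 3/8 * 3/7
= 9/112 * 3/7 = 27/784

27/784


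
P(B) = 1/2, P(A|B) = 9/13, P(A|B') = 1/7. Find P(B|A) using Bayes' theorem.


P(A) = P(A|B)P(B) + P(A|B')P(B') = 9/13*1/2 + 1/7*1/2 = 38/91
P(B|A) = P(A|B)P(B)/P(A) = (9/26)/(38/91) = 63/76

63/76


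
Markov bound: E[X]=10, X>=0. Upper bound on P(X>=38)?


Markov: P(X >= a) <= E[X]/a
P(X >= 38) <= 10/38 = 5/19

5/19


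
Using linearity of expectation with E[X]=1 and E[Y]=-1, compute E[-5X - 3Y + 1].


E[-5X - 3Y + 1] = -5*E[X] - 3*E[Y] + 1
= (-5)*(1) + (-3)*(-1) + (1)
= -5 + 3 + 1 = -1

-1


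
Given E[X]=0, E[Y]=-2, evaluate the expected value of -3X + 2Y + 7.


E[-3X + 2Y + 7] = -3*E[X] + 2*E[Y] + 7
= (-3)*(0) + (2)*(-2) + (7)
= 0 - 4 + 7 = 3

3


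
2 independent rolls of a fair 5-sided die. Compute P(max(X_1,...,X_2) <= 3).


P(max <= 3) = P(all X_i <= 3) = (P(X_1 <= 3))^2
= (3/5)^2 = 9/25

9/25


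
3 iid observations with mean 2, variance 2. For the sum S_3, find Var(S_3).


By independence, Var(S_n) = n*Var(X_1) = 3*2 = 6

6


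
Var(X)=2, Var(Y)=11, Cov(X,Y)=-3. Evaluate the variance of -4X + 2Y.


Var(-4X + 2Y) = (-4)^2*Var(X) + 2^2*Var(Y) + 2*(-4)*2*Cov(X,Y)
= 16*2 + 4*11 - 16*(-3)
= 32 + 44 + 48 = 124

124


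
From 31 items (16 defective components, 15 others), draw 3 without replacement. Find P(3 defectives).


P(X=3) = C(16,3)*C(15,0) / C(31,3)
= 560*1 / 4495
= 560/4495 = 112/899

112/899


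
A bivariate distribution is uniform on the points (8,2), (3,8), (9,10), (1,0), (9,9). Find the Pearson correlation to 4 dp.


Cov(X,Y) = 7.4000, Var(X) = 11.2000, Var(Y) = 16.1600
rho = Cov/(sqrt(VarX)*sqrt(VarY)) = 0.5500

0.5500


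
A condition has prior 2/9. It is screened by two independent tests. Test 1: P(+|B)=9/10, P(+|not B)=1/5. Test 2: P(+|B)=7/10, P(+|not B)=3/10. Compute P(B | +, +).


After test 1: P(+) = 9/10*2/9 + 1/5*7/9 = 16/45
P(B|+) = (1/5)/(16/45) = 9/16
After test 2 (use post1 as new prior): P(+) = 7/10*9/16 + 3/10*7/16 = 21/40
P(B|+,+) = (63/160)/(21/40) = 3/4

3/4


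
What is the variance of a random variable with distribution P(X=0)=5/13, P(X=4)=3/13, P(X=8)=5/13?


E[X] = 4, E[X^2] = 368/13
Var(X) = E[X^2] - (E[X])^2 = 368/13 - (4)^2 = 160/13

160/13


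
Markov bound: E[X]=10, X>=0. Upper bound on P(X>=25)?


Markov: P(X >= a) <= E[X]/a
P(X >= 25) <= 10/25 = 2/5

2/5


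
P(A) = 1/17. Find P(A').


P(A') = 1 - P(A) = 1 - 1/17 = 16/17

16/17


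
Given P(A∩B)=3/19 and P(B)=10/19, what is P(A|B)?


P(A|B) = P(A∩B)/P(B) = (9/57)/(30/57) = 9/30 = 3/10

3/10


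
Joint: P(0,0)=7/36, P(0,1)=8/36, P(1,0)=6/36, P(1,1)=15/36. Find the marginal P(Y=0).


P(Y=0) = P(0,0)+P(1,0) = 7/36 + 6/36 = 13/36

13/36


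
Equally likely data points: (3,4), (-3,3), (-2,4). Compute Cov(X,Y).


E[X]=-2/3, E[Y]=11/3, E[XY]=-5/3
Cov(X,Y) = E[XY] - E[X]E[Y] = -5/3 + 2/3*11/3 = 7/9

7/9


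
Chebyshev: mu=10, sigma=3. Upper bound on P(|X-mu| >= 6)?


k = 6/3 = 2
Chebyshev: P(|X-mu| >= k*sigma) <= 1/k^2 = 1/2^2 = 1/4

1/4


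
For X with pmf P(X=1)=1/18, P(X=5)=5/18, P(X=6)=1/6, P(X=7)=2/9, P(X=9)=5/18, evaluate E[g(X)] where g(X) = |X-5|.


E[|X-5|] = sum(g(x)*P(x))
= 4*1/18 + 0*5/18 + 1*1/6 + 2*2/9 + 4*5/18
= 35/18

35/18


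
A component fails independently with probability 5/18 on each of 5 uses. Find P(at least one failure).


P(at least one) = 1 - P(none)
P(none) = (1 - 5/18)^5 = (13/18)^5 = 371293/1889568
P(at least one) = 1 - 371293/1889568 = 1518275/1889568

1518275/1889568


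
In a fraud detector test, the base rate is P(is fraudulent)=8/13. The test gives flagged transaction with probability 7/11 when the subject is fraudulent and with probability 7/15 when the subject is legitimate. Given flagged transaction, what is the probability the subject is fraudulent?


P(A) = P(A|B)P(B) + P(A|B')P(B') = 7/11*8/13 + 7/15*5/13 = 245/429
P(B|A) = P(A|B)P(B)/P(A) = (56/143)/(245/429) = 24/35

24/35


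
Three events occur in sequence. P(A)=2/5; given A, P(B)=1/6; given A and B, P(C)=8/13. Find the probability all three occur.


P(A∩B∩C) = P(A) * P(B|A) * P(C|A∩B)
= 2/5 * 1/6 * 8/13
= 1/15 * 8/13 = 8/195

8/195


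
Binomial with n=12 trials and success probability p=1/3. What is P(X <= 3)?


P(X<=3) = P(X=0) + P(X=1) + P(X=2) + P(X=3)
= 4096/531441 + 8192/177147 + 22528/177147 + 112640/531441
= 69632/177147

69632/177147


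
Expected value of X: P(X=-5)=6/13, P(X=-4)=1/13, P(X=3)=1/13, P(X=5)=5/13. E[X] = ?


E[X] = sum(x * P(x))
= -5*6/13 - 4*1/13 + 3*1/13 + 5*5/13
= -6/13

-6/13


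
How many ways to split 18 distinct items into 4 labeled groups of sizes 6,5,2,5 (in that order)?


18! = 6402373705728000
Denominator: 6!=720 * 5!=120 * 2!=2 * 5!=120
Coefficient = 6402373705728000 / 20736000 = 308756448

308756448


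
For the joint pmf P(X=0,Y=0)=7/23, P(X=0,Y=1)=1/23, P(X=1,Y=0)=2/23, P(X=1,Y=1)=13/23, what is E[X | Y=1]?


P(Y=1) = 14/23
E[X|Y=1] = (0*1 + 1*13)/14 = 13/14

13/14


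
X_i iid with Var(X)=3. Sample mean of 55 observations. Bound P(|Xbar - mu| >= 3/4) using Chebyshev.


Var(Xbar) = Var(X)/n = 3/55
Chebyshev: P(|Xbar-mu| >= 3/4) <= Var(Xbar)/(3/4)^2 = (3/55)/(9/16) = 16/165

16/165


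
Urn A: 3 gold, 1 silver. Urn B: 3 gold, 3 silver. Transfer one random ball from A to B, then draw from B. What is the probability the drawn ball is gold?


P(transfer gold) = 3/4; P(transfer silver) = 1/4
If gold transferred: Urn II has 4 gold of 7, so P(gold|gold moved) = 4/7
If silver transferred: Urn II has 3 gold of 7, so P(gold|silver moved) = 3/7
By total probability: P(gold) = 3/4*4/7 + 1/4*3/7 = 15/28

15/28


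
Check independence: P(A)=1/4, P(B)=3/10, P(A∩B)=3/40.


P(A)*P(B) = 1/4*3/10 = 3/40
P(A∩B) = 3/40, which equals P(A)P(B), so independent

Yes, A and B are independent


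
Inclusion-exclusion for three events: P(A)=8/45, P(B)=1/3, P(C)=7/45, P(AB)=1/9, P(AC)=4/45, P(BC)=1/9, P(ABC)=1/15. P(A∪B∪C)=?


P(A∪B∪C) = P(A)+P(B)+P(C) - P(AB)-P(AC)-P(BC) + P(ABC)
= 8/45+1/3+7/45 - 1/9-4/45-1/9 + 1/15
= 19/45

19/45


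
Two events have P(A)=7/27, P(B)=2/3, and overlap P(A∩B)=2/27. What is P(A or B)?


P(A∪B) = P(A) + P(B) - P(A∩B)
= 7/27 + 2/3 - 2/27 = 23/27

23/27


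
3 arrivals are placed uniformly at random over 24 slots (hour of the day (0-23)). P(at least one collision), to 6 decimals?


P(all different) = prod((24-i)/24 for i=0..2) = 0.878472
P(at least one match) = 1 - 0.878472 = 0.121528

0.121528


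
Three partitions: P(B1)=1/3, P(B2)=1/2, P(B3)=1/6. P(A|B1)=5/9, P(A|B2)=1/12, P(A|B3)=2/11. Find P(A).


P(A) = P(A|B1)P(B1) + P(A|B2)P(B2) + P(A|B3)P(B3)
= 5/9*1/3 + 1/12*1/2 + 2/11*1/6
= 5/27 + 1/24 + 1/33 = 611/2376

611/2376


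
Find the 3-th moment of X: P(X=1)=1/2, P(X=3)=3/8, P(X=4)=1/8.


E[X^3] = sum(x^3 * P(x))
= 1*1/2 + 27*3/8 + 64*1/8
= 149/8

149/8


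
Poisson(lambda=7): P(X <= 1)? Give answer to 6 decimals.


P(X<=1) = e^(-7)*7^0/0! + e^(-7)*7^1/1!
≈ 0.0009118820 + 0.0063831738
= 0.0072950558
≈ 0.007295

0.007295


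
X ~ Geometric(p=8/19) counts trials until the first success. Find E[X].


For geometric (trials until first success), E[X] = 1/p = 1/(8/19) = 19/8

19/8


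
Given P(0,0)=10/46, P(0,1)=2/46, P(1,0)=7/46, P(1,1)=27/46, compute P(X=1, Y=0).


Read from table: P(X=1, Y=0) = 7/46

7/46


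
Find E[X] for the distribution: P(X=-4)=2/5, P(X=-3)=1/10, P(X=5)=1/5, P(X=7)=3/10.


E[X] = sum(x * P(x))
= -4*2/5 - 3*1/10 + 5*1/5 + 7*3/10
= 6/5

6/5


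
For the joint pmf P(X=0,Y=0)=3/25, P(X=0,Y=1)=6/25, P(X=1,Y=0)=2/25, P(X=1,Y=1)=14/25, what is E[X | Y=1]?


P(Y=1) = 20/25
E[X|Y=1] = (0*6 + 1*14)/20 = 14/20 = 7/10

7/10


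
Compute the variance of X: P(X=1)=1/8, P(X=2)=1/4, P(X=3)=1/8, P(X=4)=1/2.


E[X] = 3, E[X^2] = 41/4
Var(X) = E[X^2] - (E[X])^2 = 41/4 - (3)^2 = 5/4

5/4


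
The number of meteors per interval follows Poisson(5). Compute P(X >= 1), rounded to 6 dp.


P(X>=1) = 1 - P(X<=0) = 1 - (e^(-5)*5^0/0!)
≈ 1 - 0.0067379470 = 0.9932620530
≈ 0.993262

0.993262


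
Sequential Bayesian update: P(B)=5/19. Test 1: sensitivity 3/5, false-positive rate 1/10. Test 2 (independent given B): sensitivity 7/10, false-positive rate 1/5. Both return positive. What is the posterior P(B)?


After test 1: P(+) = 3/5*5/19 + 1/10*14/19 = 22/95
P(B|+) = (3/19)/(22/95) = 15/22
After test 2 (use post1 as new prior): P(+) = 7/10*15/22 + 1/5*7/22 = 119/220
P(B|+,+) = (21/44)/(119/220) = 15/17

15/17


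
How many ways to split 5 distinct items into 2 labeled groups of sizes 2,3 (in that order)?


5! = 120
Denominator: 2!=2 * 3!=6
Coefficient = 120 / 12 = 10

10


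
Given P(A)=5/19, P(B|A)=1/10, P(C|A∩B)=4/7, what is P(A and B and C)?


P(A∩B∩C) = P(A) * P(B|A) * P(C|A∩B)
= 5/19 * 1/10 * 4/7
= 1/38 * 4/7 = 2/133

2/133


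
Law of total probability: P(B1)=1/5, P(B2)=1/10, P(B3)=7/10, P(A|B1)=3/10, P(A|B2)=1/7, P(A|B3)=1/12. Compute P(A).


P(A) = P(A|B1)P(B1) + P(A|B2)P(B2) + P(A|B3)P(B3)
= 3/10*1/5 + 1/7*1/10 + 1/12*7/10
= 3/50 + 1/70 + 7/120 = 557/4200

557/4200


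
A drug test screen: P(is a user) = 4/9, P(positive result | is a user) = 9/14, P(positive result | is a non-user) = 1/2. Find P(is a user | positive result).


P(A) = P(A|B)P(B) + P(A|B')P(B') = 9/14*4/9 + 1/2*5/9 = 71/126
P(B|A) = P(A|B)P(B)/P(A) = (2/7)/(71/126) = 36/71

36/71


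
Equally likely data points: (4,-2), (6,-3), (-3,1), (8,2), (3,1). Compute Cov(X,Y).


E[X]=18/5, E[Y]=-1/5, E[XY]=-2
Cov(X,Y) = E[XY] - E[X]E[Y] = -2 - 18/5*-1/5 = -32/25

-32/25


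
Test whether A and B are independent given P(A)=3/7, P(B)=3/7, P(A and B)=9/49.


P(A)*P(B) = 3/7*3/7 = 9/49
P(A∩B) = 9/49, which equals P(A)P(B), so independent

Yes, A and B are independent


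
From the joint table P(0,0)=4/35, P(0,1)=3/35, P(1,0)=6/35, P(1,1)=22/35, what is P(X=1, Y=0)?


Read from table: P(X=1, Y=0) = 6/35

6/35


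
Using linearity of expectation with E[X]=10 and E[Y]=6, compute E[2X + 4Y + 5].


E[2X + 4Y + 5] = 2*E[X] + 4*E[Y] + 5
= (2)*(10) + (4)*(6) + (5)
= 20 + 24 + 5 = 49

49


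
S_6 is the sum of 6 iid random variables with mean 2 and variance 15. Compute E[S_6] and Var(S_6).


E[S_n] = n*mu = 6*2 = 12
Var(S_n) = n*sigma^2 = 6*15 = 90

E[S_6]=12, Var(S_6)=90


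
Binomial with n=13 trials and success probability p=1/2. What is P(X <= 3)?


P(X<=3) = P(X=0) + P(X=1) + P(X=2) + P(X=3)
= 1/8192 + 13/8192 + 39/4096 + 143/4096
= 189/4096

189/4096


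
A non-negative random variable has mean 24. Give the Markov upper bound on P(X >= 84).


Markov: P(X >= a) <= E[X]/a
P(X >= 84) <= 24/84 = 2/7

2/7


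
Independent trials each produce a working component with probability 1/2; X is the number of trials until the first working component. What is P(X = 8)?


P(X=8) = (1-p)^7 * p = (1/2)^7 * 1/2
= 1/128 * 1/2 = 1/256

1/256


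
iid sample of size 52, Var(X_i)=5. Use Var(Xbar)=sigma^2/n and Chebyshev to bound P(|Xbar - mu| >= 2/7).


Var(Xbar) = Var(X)/n = 5/52
Chebyshev: P(|Xbar-mu| >= 2/7) <= Var(Xbar)/(2/7)^2 = (5/52)/(4/49) = 245/208
Bound exceeds 1, so trivial bound: 1

1


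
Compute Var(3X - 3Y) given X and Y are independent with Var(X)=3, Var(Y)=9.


Independence => Cov(X,Y)=0
Var(3X - 3Y) = 3^2*Var(X) + (-3)^2*Var(Y)
= 9*3 + 9*9 = 108

108


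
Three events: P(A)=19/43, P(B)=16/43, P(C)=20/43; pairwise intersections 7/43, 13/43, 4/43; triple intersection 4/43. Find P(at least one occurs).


P(A∪B∪C) = P(A)+P(B)+P(C) - P(AB)-P(AC)-P(BC) + P(ABC)
= 19/43+16/43+20/43 - 7/43-13/43-4/43 + 4/43
= 35/43

35/43


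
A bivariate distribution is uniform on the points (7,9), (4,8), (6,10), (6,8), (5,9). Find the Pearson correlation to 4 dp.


Cov(X,Y) = 0.3200, Var(X) = 1.0400, Var(Y) = 0.5600
rho = Cov/(sqrt(VarX)*sqrt(VarY)) = 0.4193

0.4193


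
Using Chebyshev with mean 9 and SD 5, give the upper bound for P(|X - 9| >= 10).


k = 10/5 = 2
Chebyshev: P(|X-mu| >= k*sigma) <= 1/k^2 = 1/2^2 = 1/4

1/4


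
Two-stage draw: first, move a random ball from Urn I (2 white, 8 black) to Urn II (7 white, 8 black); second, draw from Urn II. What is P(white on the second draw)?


P(transfer white) = 2/10 = 1/5; P(transfer black) = 4/5
If white transferred: Urn II has 8 white of 16, so P(white|white moved) = 1/2
If black transferred: Urn II has 7 white of 16, so P(white|black moved) = 7/16
By total probability: P(white) = 1/5*1/2 + 4/5*7/16 = 9/20

9/20


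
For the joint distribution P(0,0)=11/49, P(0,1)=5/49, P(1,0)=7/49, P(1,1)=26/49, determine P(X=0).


P(X=0) = P(0,0)+P(0,1) = 11/49 + 5/49 = 16/49

16/49


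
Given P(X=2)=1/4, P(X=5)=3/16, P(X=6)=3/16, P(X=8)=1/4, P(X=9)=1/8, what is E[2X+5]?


E[2X+5] = sum(g(x)*P(x))
= 9*1/4 + 15*3/16 + 17*3/16 + 21*1/4 + 23*1/8
= 131/8

131/8


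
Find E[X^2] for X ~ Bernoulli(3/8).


For Bernoulli: X in {0,1}
E[X^2] = 0^2*(1-3/8) + 1^2*3/8 = 3/8

3/8


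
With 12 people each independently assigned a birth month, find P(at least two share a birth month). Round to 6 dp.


P(all different) = prod((12-i)/12 for i=0..11) = 0.000054
P(at least one match) = 1 - 0.000054 = 0.999946

0.999946


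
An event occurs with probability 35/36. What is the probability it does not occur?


P(A') = 1 - P(A) = 1 - 35/36 = 1/36

1/36


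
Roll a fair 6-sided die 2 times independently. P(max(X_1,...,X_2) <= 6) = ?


P(max <= 6) = P(all X_i <= 6) = (P(X_1 <= 6))^2
= (6/6)^2 = 1^2 = 1

1


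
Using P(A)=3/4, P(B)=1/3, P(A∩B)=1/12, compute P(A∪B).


P(A∪B) = P(A) + P(B) - P(A∩B)
= 3/4 + 1/3 - 1/12 = 1

1


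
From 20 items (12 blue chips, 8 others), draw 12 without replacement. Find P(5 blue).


P(X=5) = C(12,5)*C(8,7) / C(20,12)
= 792*8 / 125970
= 6336/125970 = 1056/20995

1056/20995


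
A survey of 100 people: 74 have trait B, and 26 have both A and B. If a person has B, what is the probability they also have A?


P(A|B) = P(A∩B)/P(B) = (26/100)/(74/100) = 26/74 = 13/37

13/37


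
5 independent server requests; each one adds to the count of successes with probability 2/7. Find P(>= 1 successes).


P(at least one) = 1 - P(none)
P(none) = (1 - 2/7)^5 = (5/7)^5 = 3125/16807
P(at least one) = 1 - 3125/16807 = 13682/16807

13682/16807


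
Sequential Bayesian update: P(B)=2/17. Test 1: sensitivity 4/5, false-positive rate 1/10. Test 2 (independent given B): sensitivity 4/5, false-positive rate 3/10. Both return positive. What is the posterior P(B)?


After test 1: P(+) = 4/5*2/17 + 1/10*15/17 = 31/170
P(B|+) = (8/85)/(31/170) = 16/31
After test 2 (use post1 as new prior): P(+) = 4/5*16/31 + 3/10*15/31 = 173/310
P(B|+,+) = (64/155)/(173/310) = 128/173

128/173


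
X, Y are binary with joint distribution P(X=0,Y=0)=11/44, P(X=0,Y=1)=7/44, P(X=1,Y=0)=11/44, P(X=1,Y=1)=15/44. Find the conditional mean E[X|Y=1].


P(Y=1) = 22/44
E[X|Y=1] = (0*7 + 1*15)/22 = 15/22

15/22


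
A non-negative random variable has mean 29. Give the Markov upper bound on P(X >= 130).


Markov: P(X >= a) <= E[X]/a
P(X >= 130) <= 29/130

29/130


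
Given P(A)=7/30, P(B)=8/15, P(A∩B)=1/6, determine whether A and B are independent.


P(A)*P(B) = 7/30*8/15 = 28/225
P(A∩B) = 1/6 != 28/225, so not independent

No, A and B are not independent


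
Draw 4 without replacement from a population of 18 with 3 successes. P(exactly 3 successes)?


P(X=3) = C(3,3)*C(15,1) / C(18,4)
= 1*15 / 3060
= 15/3060 = 1/204

1/204


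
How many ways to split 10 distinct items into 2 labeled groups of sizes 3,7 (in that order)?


10! = 3628800
Denominator: 3!=6 * 7!=5040
Coefficient = 3628800 / 30240 = 120

120


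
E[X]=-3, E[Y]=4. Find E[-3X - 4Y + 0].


E[-3X - 4Y + 0] = -3*E[X] - 4*E[Y] + 0
= (-3)*(-3) + (-4)*(4) + (0)
= 9 - 16 + 0 = -7

-7


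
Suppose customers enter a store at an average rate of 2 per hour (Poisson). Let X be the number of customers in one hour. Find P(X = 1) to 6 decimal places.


P(X=1) = e^(-2) * 2^1 / 1!
≈ 0.1353352832 * 2 / 1
≈ 0.270671

0.270671


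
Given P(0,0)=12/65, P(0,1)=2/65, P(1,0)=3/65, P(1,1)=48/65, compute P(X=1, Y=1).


Read from table: P(X=1, Y=1) = 48/65

48/65


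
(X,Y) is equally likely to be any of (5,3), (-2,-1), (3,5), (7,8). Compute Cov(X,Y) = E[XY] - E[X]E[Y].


E[X]=13/4, E[Y]=15/4, E[XY]=22
Cov(X,Y) = E[XY] - E[X]E[Y] = 22 - 13/4*15/4 = 157/16

157/16


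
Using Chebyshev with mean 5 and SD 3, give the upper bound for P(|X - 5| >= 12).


k = 12/3 = 4
Chebyshev: P(|X-mu| >= k*sigma) <= 1/k^2 = 1/4^2 = 1/16

1/16


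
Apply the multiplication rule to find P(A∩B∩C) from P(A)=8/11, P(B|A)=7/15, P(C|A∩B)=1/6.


P(A∩B∩C) = P(A) * P(B|A) * P(C|A∩B)
= 8/11 * 7/15 * 1/6
= 56/165 * 1/6 = 28/495

28/495


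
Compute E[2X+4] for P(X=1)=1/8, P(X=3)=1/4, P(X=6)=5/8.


E[2X+4] = sum(g(x)*P(x))
= 6*1/8 + 10*1/4 + 16*5/8
= 53/4

53/4


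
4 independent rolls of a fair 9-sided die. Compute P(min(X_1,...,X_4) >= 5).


P(min >= 5) = P(all X_i >= 5) = (P(X_1 >= 5))^4
= (5/9)^4 = 625/6561

625/6561


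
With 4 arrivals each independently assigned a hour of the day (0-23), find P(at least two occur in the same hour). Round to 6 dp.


P(all different) = prod((24-i)/24 for i=0..3) = 0.768663
P(at least one match) = 1 - 0.768663 = 0.231337

0.231337


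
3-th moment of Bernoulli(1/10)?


For Bernoulli: X in {0,1}
E[X^3] = 0^3*(1-1/10) + 1^3*1/10 = 1/10

1/10


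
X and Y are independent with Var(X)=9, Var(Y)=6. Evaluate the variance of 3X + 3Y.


Independence => Cov(X,Y)=0
Var(3X + 3Y) = 3^2*Var(X) + 3^2*Var(Y)
= 9*9 + 9*6 = 135

135


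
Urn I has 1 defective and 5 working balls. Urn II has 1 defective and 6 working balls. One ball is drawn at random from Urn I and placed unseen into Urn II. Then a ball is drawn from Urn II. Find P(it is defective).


P(transfer defective) = 1/6; P(transfer working) = 5/6
If defective transferred: Urn II has 2 defective of 8, so P(defective|defective moved) = 1/4
If working transferred: Urn II has 1 defective of 8, so P(defective|working moved) = 1/8
By total probability: P(defective) = 1/6*1/4 + 5/6*1/8 = 7/48

7/48


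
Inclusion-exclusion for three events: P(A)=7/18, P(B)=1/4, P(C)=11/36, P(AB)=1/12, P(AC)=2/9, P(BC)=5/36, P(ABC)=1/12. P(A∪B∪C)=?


P(A∪B∪C) = P(A)+P(B)+P(C) - P(AB)-P(AC)-P(BC) + P(ABC)
= 7/18+1/4+11/36 - 1/12-2/9-5/36 + 1/12
= 7/12

7/12


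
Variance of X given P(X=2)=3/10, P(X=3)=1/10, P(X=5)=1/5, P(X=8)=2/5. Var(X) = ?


E[X] = 51/10, E[X^2] = 327/10
Var(X) = E[X^2] - (E[X])^2 = 327/10 - (51/10)^2 = 669/100

669/100


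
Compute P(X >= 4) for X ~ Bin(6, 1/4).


P(X>=4) = P(X=4) + P(X=5) + P(X=6)
= 135/4096 + 9/2048 + 1/4096
= 77/2048

77/2048


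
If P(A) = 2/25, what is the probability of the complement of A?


P(A') = 1 - P(A) = 1 - 2/25 = 23/25

23/25


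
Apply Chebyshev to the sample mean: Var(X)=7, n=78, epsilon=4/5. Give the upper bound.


Var(Xbar) = Var(X)/n = 7/78
Chebyshev: P(|Xbar-mu| >= 4/5) <= Var(Xbar)/(4/5)^2 = (7/78)/(16/25) = 175/1248

175/1248


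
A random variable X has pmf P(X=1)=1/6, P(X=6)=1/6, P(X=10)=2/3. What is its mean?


E[X] = sum(x * P(x))
= 1*1/6 + 6*1/6 + 10*2/3
= 47/6

47/6


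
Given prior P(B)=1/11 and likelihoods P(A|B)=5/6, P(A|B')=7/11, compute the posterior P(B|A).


P(A) = P(A|B)P(B) + P(A|B')P(B') = 5/6*1/11 + 7/11*10/11 = 475/726
P(B|A) = P(A|B)P(B)/P(A) = (5/66)/(475/726) = 11/95

11/95


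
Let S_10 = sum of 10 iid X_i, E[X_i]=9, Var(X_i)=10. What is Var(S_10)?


By independence, Var(S_n) = n*Var(X_1) = 10*10 = 100

100


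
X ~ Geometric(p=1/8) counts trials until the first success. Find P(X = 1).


P(X=1) = (1-p)^0 * p = (7/8)^0 * 1/8
= 1 * 1/8 = 1/8

1/8


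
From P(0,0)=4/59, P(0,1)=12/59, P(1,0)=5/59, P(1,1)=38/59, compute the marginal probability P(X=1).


P(X=1) = P(1,0)+P(1,1) = 5/59 + 38/59 = 43/59

43/59


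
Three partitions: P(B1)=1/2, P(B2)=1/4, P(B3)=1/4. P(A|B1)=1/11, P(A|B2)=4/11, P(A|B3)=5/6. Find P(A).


P(A) = P(A|B1)P(B1) + P(A|B2)P(B2) + P(A|B3)P(B3)
= 1/11*1/2 + 4/11*1/4 + 5/6*1/4
= 1/22 + 1/11 + 5/24 = 91/264

91/264


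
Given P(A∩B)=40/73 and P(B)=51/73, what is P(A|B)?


P(A|B) = P(A∩B)/P(B) = (40/73)/(51/73) = 40/51

40/51


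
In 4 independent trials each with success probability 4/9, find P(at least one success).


P(at least one) = 1 - P(none)
P(none) = (1 - 4/9)^4 = (5/9)^4 = 625/6561
P(at least one) = 1 - 625/6561 = 5936/6561

5936/6561
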